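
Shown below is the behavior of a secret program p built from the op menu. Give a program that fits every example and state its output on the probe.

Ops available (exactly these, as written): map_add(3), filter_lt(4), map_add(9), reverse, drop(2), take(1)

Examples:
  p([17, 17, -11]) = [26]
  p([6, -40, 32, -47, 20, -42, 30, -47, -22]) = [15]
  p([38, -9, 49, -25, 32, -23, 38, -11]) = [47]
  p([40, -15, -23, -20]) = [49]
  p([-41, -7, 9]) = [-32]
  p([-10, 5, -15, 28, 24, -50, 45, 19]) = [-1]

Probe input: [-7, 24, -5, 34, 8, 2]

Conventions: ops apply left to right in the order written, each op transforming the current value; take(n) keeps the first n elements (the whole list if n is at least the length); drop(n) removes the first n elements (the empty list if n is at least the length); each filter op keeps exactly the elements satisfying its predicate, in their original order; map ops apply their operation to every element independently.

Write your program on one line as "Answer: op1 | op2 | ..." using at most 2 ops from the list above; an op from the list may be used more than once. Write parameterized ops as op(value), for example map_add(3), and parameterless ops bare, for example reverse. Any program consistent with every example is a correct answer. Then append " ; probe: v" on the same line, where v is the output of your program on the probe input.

take(1) | map_add(9) ; probe: [2]

Check, running the answer program on each example:
  [17, 17, -11] -> [17] -> [26]
  [6, -40, 32, -47, 20, -42, 30, -47, -22] -> [6] -> [15]
  [38, -9, 49, -25, 32, -23, 38, -11] -> [38] -> [47]
  [40, -15, -23, -20] -> [40] -> [49]
  [-41, -7, 9] -> [-41] -> [-32]
  [-10, 5, -15, 28, 24, -50, 45, 19] -> [-10] -> [-1]
  probe: [-7, 24, -5, 34, 8, 2] -> [-7] -> [2]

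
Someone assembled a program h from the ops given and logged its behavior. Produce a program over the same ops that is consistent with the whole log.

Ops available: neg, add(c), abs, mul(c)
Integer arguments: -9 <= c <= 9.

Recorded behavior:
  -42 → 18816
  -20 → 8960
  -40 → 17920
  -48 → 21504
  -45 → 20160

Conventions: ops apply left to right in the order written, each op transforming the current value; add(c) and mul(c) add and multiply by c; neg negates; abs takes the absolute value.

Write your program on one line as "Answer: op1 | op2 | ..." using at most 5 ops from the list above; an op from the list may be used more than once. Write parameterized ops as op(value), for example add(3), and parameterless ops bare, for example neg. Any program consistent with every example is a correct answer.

mul(-7) | neg | mul(-8) | mul(-8) | abs

Check, running the answer program on each example:
  -42 -> 294 -> -294 -> 2352 -> -18816 -> 18816
  -20 -> 140 -> -140 -> 1120 -> -8960 -> 8960
  -40 -> 280 -> -280 -> 2240 -> -17920 -> 17920
  -48 -> 336 -> -336 -> 2688 -> -21504 -> 21504
  -45 -> 315 -> -315 -> 2520 -> -20160 -> 20160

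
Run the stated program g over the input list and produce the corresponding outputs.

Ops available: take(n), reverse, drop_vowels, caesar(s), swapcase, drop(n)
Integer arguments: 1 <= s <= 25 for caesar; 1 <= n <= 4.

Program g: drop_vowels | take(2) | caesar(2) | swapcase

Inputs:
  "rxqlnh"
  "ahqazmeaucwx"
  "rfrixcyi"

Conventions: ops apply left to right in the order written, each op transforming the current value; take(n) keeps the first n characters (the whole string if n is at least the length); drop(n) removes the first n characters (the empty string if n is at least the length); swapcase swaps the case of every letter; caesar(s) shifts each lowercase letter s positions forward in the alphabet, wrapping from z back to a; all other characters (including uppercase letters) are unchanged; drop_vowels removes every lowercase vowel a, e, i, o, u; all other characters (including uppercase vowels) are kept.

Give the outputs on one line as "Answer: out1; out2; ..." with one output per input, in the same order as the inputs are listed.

"TZ"; "JS"; "TH"

Execution, op by op:
  "rxqlnh" -> "rxqlnh" -> "rx" -> "tz" -> "TZ"
  "ahqazmeaucwx" -> "hqzmcwx" -> "hq" -> "js" -> "JS"
  "rfrixcyi" -> "rfrxcy" -> "rf" -> "th" -> "TH"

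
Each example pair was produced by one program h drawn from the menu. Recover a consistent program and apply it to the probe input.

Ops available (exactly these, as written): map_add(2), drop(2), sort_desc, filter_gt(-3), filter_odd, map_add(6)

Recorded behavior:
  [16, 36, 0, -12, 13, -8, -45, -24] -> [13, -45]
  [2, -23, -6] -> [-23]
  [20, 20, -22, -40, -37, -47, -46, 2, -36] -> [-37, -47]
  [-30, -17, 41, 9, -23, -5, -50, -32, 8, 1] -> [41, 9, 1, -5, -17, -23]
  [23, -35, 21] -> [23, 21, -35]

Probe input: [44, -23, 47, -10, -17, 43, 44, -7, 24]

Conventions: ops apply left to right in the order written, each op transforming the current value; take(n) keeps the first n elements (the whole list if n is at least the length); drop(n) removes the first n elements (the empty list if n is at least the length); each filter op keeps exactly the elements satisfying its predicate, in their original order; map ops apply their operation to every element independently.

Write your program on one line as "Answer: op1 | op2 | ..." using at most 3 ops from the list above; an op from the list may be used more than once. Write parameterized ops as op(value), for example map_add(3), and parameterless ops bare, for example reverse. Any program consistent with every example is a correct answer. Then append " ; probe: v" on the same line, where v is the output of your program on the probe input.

filter_odd | sort_desc ; probe: [47, 43, -7, -17, -23]

Check, running the answer program on each example:
  [16, 36, 0, -12, 13, -8, -45, -24] -> [13, -45] -> [13, -45]
  [2, -23, -6] -> [-23] -> [-23]
  [20, 20, -22, -40, -37, -47, -46, 2, -36] -> [-37, -47] -> [-37, -47]
  [-30, -17, 41, 9, -23, -5, -50, -32, 8, 1] -> [-17, 41, 9, -23, -5, 1] -> [41, 9, 1, -5, -17, -23]
  [23, -35, 21] -> [23, -35, 21] -> [23, 21, -35]
  probe: [44, -23, 47, -10, -17, 43, 44, -7, 24] -> [-23, 47, -17, 43, -7] -> [47, 43, -7, -17, -23]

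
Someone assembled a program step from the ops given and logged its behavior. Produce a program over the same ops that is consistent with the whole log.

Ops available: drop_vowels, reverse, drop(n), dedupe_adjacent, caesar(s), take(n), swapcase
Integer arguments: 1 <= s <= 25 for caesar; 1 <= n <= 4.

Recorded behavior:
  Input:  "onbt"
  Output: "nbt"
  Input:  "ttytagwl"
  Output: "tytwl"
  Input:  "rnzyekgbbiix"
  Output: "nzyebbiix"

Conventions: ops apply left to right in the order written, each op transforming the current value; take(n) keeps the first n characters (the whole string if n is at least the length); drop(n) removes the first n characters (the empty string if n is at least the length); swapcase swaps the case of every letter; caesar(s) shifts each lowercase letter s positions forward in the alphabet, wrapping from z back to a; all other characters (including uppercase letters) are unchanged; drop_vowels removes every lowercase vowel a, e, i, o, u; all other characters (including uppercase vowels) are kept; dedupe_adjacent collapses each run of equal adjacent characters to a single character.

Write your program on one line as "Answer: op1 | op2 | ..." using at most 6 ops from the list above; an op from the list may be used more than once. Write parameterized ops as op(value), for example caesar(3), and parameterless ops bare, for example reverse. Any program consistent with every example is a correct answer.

drop(1) | reverse | caesar(20) | drop_vowels | reverse | caesar(6)

Check, running the answer program on each example:
  "onbt" -> "nbt" -> "tbn" -> "nvh" -> "nvh" -> "hvn" -> "nbt"
  "ttytagwl" -> "tytagwl" -> "lwgatyt" -> "fqaunsn" -> "fqnsn" -> "nsnqf" -> "tytwl"
  "rnzyekgbbiix" -> "nzyekgbbiix" -> "xiibbgkeyzn" -> "rccvvaeysth" -> "rccvvysth" -> "htsyvvccr" -> "nzyebbiix"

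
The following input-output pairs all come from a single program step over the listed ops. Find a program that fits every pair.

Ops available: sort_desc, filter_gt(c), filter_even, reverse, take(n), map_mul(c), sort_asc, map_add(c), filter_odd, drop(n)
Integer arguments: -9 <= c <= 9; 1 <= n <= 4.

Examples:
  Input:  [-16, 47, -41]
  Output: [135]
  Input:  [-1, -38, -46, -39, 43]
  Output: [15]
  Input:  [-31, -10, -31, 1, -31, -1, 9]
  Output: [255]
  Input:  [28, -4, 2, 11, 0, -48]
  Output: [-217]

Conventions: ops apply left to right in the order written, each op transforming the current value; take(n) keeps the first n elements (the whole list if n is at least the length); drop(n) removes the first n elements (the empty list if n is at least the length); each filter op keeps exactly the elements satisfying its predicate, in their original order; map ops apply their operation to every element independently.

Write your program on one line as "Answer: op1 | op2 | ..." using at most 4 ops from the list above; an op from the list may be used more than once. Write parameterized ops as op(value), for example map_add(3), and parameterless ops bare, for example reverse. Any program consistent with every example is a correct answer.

map_mul(-8) | take(1) | map_add(7)

Check, running the answer program on each example:
  [-16, 47, -41] -> [128, -376, 328] -> [128] -> [135]
  [-1, -38, -46, -39, 43] -> [8, 304, 368, 312, -344] -> [8] -> [15]
  [-31, -10, -31, 1, -31, -1, 9] -> [248, 80, 248, -8, 248, 8, -72] -> [248] -> [255]
  [28, -4, 2, 11, 0, -48] -> [-224, 32, -16, -88, 0, 384] -> [-224] -> [-217]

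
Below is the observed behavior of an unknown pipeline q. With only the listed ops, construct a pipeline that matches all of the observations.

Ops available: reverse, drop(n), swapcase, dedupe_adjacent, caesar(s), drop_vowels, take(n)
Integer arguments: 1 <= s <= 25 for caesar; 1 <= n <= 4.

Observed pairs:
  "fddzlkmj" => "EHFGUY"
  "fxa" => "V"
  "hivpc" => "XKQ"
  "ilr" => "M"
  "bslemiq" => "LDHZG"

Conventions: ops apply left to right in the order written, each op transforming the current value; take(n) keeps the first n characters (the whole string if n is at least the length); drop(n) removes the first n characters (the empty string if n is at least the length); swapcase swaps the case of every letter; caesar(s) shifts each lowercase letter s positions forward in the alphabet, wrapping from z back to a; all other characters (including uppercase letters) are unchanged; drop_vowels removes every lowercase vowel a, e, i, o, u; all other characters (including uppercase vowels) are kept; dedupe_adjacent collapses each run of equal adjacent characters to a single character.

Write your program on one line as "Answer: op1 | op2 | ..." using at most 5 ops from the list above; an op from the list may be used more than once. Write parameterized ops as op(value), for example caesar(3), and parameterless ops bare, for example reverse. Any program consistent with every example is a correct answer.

drop(2) | reverse | caesar(21) | swapcase

Check, running the answer program on each example:
  "fddzlkmj" -> "dzlkmj" -> "jmklzd" -> "ehfguy" -> "EHFGUY"
  "fxa" -> "a" -> "a" -> "v" -> "V"
  "hivpc" -> "vpc" -> "cpv" -> "xkq" -> "XKQ"
  "ilr" -> "r" -> "r" -> "m" -> "M"
  "bslemiq" -> "lemiq" -> "qimel" -> "ldhzg" -> "LDHZG"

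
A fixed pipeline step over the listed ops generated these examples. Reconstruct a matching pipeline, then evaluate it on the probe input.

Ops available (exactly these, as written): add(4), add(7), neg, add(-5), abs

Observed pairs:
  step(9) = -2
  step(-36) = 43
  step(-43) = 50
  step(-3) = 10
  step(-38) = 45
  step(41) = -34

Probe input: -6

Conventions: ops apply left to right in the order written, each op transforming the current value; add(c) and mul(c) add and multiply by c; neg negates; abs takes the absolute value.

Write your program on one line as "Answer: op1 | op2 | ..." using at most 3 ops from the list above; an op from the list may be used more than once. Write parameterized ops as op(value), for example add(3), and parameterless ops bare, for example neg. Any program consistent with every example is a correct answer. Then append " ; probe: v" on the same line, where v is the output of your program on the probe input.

neg | add(7) ; probe: 13

Check, running the answer program on each example:
  9 -> -9 -> -2
  -36 -> 36 -> 43
  -43 -> 43 -> 50
  -3 -> 3 -> 10
  -38 -> 38 -> 45
  41 -> -41 -> -34
  probe: -6 -> 6 -> 13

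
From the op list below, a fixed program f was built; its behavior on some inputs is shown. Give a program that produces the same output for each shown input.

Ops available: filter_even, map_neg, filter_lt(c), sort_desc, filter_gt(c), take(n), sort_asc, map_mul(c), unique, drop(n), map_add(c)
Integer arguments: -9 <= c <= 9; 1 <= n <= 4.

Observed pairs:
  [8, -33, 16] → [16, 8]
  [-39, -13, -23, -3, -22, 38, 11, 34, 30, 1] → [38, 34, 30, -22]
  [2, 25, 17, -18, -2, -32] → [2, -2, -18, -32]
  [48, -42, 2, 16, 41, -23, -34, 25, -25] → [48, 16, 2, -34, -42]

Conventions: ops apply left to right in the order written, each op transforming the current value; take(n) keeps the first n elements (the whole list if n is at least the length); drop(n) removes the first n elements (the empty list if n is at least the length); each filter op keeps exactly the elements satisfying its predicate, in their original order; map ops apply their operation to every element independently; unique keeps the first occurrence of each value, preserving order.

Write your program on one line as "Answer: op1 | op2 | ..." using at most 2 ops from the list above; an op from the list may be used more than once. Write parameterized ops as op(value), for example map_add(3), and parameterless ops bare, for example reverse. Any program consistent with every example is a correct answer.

filter_even | sort_desc

Check, running the answer program on each example:
  [8, -33, 16] -> [8, 16] -> [16, 8]
  [-39, -13, -23, -3, -22, 38, 11, 34, 30, 1] -> [-22, 38, 34, 30] -> [38, 34, 30, -22]
  [2, 25, 17, -18, -2, -32] -> [2, -18, -2, -32] -> [2, -2, -18, -32]
  [48, -42, 2, 16, 41, -23, -34, 25, -25] -> [48, -42, 2, 16, -34] -> [48, 16, 2, -34, -42]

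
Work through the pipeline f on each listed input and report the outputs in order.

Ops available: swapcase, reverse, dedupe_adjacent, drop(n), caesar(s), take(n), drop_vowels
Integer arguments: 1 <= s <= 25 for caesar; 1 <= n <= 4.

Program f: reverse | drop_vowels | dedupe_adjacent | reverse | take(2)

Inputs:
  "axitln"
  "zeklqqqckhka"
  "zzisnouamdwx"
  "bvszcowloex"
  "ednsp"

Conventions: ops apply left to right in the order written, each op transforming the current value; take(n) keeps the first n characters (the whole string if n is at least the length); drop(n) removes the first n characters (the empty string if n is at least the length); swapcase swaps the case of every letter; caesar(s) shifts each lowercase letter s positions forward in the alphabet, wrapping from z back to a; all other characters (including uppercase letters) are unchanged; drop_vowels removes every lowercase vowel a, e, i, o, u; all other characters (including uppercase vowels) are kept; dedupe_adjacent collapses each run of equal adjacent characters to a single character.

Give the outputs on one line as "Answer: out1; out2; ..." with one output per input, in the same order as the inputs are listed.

Execution, op by op:
  "axitln" -> "nltixa" -> "nltx" -> "nltx" -> "xtln" -> "xt"
  "zeklqqqckhka" -> "akhkcqqqlkez" -> "khkcqqqlkz" -> "khkcqlkz" -> "zklqckhk" -> "zk"
  "zzisnouamdwx" -> "xwdmauonsizz" -> "xwdmnszz" -> "xwdmnsz" -> "zsnmdwx" -> "zs"
  "bvszcowloex" -> "xeolwoczsvb" -> "xlwczsvb" -> "xlwczsvb" -> "bvszcwlx" -> "bv"
  "ednsp" -> "psnde" -> "psnd" -> "psnd" -> "dnsp" -> "dn"

"xt"; "zk"; "zs"; "bv"; "dn"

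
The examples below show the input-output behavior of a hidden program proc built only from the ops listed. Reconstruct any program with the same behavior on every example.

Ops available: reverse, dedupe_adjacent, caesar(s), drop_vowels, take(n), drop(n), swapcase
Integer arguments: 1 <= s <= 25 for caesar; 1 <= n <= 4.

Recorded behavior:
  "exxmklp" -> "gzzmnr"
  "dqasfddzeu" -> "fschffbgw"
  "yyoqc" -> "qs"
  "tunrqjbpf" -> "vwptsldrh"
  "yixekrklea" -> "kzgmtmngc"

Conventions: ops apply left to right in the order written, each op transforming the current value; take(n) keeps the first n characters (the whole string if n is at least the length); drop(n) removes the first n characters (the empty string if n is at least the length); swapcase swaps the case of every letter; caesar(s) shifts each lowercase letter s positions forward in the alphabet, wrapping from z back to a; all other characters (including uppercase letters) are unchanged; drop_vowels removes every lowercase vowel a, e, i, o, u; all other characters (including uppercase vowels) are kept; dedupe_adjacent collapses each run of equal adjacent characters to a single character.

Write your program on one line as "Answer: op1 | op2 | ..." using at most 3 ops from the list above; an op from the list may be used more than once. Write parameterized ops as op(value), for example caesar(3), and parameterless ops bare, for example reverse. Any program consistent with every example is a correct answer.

caesar(2) | drop_vowels

Check, running the answer program on each example:
  "exxmklp" -> "gzzomnr" -> "gzzmnr"
  "dqasfddzeu" -> "fscuhffbgw" -> "fschffbgw"
  "yyoqc" -> "aaqse" -> "qs"
  "tunrqjbpf" -> "vwptsldrh" -> "vwptsldrh"
  "yixekrklea" -> "akzgmtmngc" -> "kzgmtmngc"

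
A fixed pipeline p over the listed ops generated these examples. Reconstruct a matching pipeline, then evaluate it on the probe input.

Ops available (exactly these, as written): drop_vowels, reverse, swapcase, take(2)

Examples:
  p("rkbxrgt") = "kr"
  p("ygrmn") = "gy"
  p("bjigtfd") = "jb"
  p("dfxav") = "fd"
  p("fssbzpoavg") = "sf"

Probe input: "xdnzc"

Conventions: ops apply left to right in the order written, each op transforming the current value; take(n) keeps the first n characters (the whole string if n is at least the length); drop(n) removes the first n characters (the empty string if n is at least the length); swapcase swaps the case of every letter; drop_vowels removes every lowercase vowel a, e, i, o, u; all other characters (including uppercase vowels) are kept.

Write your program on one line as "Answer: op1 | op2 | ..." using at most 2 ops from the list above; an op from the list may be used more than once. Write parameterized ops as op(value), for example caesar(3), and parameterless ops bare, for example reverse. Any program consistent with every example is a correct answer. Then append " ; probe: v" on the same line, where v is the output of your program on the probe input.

take(2) | reverse ; probe: "dx"

Check, running the answer program on each example:
  "rkbxrgt" -> "rk" -> "kr"
  "ygrmn" -> "yg" -> "gy"
  "bjigtfd" -> "bj" -> "jb"
  "dfxav" -> "df" -> "fd"
  "fssbzpoavg" -> "fs" -> "sf"
  probe: "xdnzc" -> "xd" -> "dx"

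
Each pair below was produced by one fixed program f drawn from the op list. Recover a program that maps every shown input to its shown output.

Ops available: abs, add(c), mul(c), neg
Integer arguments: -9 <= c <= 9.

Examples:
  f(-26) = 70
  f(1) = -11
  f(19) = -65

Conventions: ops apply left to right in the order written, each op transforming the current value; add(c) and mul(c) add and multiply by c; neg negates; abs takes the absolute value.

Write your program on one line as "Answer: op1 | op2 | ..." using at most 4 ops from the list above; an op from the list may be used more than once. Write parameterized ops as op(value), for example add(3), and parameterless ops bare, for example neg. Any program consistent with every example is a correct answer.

neg | mul(3) | add(-8)

Check, running the answer program on each example:
  -26 -> 26 -> 78 -> 70
  1 -> -1 -> -3 -> -11
  19 -> -19 -> -57 -> -65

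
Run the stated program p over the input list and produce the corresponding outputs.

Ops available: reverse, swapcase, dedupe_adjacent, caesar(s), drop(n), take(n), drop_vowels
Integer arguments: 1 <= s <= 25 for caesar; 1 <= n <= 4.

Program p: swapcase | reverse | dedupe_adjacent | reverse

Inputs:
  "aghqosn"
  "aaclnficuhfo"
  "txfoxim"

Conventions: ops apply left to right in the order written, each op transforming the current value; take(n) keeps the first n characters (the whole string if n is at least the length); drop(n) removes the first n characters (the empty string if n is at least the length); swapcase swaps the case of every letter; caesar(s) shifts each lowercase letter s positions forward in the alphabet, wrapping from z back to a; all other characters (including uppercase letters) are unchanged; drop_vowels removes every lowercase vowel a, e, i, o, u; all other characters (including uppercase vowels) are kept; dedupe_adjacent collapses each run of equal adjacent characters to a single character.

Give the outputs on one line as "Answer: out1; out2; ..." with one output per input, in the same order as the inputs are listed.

Execution, op by op:
  "aghqosn" -> "AGHQOSN" -> "NSOQHGA" -> "NSOQHGA" -> "AGHQOSN"
  "aaclnficuhfo" -> "AACLNFICUHFO" -> "OFHUCIFNLCAA" -> "OFHUCIFNLCA" -> "ACLNFICUHFO"
  "txfoxim" -> "TXFOXIM" -> "MIXOFXT" -> "MIXOFXT" -> "TXFOXIM"

"AGHQOSN"; "ACLNFICUHFO"; "TXFOXIM"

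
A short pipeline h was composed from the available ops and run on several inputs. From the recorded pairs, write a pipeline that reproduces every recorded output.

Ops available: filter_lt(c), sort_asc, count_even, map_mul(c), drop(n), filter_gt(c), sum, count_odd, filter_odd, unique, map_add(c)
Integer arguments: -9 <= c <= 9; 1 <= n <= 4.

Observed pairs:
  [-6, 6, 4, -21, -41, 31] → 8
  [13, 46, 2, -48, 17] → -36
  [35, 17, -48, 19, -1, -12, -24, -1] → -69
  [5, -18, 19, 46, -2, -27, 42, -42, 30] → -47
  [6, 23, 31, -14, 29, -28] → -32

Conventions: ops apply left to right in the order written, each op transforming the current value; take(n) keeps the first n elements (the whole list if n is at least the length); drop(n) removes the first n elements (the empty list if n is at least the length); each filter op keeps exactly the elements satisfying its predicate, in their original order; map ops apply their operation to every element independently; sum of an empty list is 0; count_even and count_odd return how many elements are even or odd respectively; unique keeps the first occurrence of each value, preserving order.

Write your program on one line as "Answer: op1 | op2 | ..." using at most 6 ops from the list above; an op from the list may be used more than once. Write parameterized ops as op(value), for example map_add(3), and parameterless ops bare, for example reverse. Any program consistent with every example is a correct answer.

sort_asc | filter_lt(5) | map_add(5) | filter_odd | sum

Check, running the answer program on each example:
  [-6, 6, 4, -21, -41, 31] -> [-41, -21, -6, 4, 6, 31] -> [-41, -21, -6, 4] -> [-36, -16, -1, 9] -> [-1, 9] -> 8
  [13, 46, 2, -48, 17] -> [-48, 2, 13, 17, 46] -> [-48, 2] -> [-43, 7] -> [-43, 7] -> -36
  [35, 17, -48, 19, -1, -12, -24, -1] -> [-48, -24, -12, -1, -1, 17, 19, 35] -> [-48, -24, -12, -1, -1] -> [-43, -19, -7, 4, 4] -> [-43, -19, -7] -> -69
  [5, -18, 19, 46, -2, -27, 42, -42, 30] -> [-42, -27, -18, -2, 5, 19, 30, 42, 46] -> [-42, -27, -18, -2] -> [-37, -22, -13, 3] -> [-37, -13, 3] -> -47
  [6, 23, 31, -14, 29, -28] -> [-28, -14, 6, 23, 29, 31] -> [-28, -14] -> [-23, -9] -> [-23, -9] -> -32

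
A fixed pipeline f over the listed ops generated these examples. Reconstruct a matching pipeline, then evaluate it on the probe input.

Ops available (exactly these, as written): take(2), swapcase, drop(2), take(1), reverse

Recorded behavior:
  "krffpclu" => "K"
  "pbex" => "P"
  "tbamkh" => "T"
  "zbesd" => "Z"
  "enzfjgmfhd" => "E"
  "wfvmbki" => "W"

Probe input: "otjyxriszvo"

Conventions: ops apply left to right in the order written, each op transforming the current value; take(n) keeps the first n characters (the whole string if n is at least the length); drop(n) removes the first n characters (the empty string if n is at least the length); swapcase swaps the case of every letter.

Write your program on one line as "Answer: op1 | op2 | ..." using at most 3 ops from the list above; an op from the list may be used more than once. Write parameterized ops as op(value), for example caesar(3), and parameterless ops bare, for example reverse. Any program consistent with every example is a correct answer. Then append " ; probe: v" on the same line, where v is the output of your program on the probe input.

swapcase | take(1) ; probe: "O"

Check, running the answer program on each example:
  "krffpclu" -> "KRFFPCLU" -> "K"
  "pbex" -> "PBEX" -> "P"
  "tbamkh" -> "TBAMKH" -> "T"
  "zbesd" -> "ZBESD" -> "Z"
  "enzfjgmfhd" -> "ENZFJGMFHD" -> "E"
  "wfvmbki" -> "WFVMBKI" -> "W"
  probe: "otjyxriszvo" -> "OTJYXRISZVO" -> "O"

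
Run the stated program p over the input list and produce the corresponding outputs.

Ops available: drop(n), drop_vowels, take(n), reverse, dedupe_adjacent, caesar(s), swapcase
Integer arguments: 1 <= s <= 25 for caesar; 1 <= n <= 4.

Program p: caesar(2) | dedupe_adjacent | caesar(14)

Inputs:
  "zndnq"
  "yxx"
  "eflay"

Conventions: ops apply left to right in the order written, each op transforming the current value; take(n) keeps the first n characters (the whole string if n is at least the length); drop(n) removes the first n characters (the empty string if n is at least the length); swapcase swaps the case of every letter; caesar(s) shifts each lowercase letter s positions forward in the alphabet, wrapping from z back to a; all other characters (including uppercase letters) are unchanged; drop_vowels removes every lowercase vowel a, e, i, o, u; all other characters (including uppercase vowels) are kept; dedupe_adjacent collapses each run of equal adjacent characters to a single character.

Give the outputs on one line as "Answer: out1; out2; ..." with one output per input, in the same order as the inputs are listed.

"pdtdg"; "on"; "uvbqo"

Execution, op by op:
  "zndnq" -> "bpfps" -> "bpfps" -> "pdtdg"
  "yxx" -> "azz" -> "az" -> "on"
  "eflay" -> "ghnca" -> "ghnca" -> "uvbqo"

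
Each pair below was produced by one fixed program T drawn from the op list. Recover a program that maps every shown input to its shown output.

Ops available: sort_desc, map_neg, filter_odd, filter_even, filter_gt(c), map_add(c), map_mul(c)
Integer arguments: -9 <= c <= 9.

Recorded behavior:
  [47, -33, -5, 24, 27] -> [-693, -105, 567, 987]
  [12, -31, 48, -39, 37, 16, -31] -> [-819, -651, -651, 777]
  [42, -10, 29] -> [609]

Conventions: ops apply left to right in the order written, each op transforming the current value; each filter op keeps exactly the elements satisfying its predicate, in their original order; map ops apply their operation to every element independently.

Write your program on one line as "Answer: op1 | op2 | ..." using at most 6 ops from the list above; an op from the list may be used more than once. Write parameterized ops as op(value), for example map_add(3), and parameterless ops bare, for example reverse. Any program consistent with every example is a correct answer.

filter_odd | sort_desc | map_mul(-3) | sort_desc | map_mul(-7)

Check, running the answer program on each example:
  [47, -33, -5, 24, 27] -> [47, -33, -5, 27] -> [47, 27, -5, -33] -> [-141, -81, 15, 99] -> [99, 15, -81, -141] -> [-693, -105, 567, 987]
  [12, -31, 48, -39, 37, 16, -31] -> [-31, -39, 37, -31] -> [37, -31, -31, -39] -> [-111, 93, 93, 117] -> [117, 93, 93, -111] -> [-819, -651, -651, 777]
  [42, -10, 29] -> [29] -> [29] -> [-87] -> [-87] -> [609]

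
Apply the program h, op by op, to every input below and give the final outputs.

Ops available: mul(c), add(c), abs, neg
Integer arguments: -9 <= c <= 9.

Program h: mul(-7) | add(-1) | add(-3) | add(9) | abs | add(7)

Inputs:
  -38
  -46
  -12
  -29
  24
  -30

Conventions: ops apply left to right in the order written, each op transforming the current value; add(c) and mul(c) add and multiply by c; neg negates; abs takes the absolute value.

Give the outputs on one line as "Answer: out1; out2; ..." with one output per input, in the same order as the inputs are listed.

278; 334; 96; 215; 170; 222

Execution, op by op:
  -38 -> 266 -> 265 -> 262 -> 271 -> 271 -> 278
  -46 -> 322 -> 321 -> 318 -> 327 -> 327 -> 334
  -12 -> 84 -> 83 -> 80 -> 89 -> 89 -> 96
  -29 -> 203 -> 202 -> 199 -> 208 -> 208 -> 215
  24 -> -168 -> -169 -> -172 -> -163 -> 163 -> 170
  -30 -> 210 -> 209 -> 206 -> 215 -> 215 -> 222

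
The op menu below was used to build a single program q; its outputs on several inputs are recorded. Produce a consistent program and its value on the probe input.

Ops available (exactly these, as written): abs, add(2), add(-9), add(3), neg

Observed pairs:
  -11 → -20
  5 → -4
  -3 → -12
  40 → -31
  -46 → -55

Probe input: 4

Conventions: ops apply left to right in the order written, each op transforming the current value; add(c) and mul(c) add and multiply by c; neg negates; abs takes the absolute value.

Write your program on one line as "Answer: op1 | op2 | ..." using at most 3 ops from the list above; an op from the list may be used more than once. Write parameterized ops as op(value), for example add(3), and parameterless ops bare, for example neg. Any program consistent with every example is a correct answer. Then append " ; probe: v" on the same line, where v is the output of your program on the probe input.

add(-9) | abs | neg ; probe: -5

Check, running the answer program on each example:
  -11 -> -20 -> 20 -> -20
  5 -> -4 -> 4 -> -4
  -3 -> -12 -> 12 -> -12
  40 -> 31 -> 31 -> -31
  -46 -> -55 -> 55 -> -55
  probe: 4 -> -5 -> 5 -> -5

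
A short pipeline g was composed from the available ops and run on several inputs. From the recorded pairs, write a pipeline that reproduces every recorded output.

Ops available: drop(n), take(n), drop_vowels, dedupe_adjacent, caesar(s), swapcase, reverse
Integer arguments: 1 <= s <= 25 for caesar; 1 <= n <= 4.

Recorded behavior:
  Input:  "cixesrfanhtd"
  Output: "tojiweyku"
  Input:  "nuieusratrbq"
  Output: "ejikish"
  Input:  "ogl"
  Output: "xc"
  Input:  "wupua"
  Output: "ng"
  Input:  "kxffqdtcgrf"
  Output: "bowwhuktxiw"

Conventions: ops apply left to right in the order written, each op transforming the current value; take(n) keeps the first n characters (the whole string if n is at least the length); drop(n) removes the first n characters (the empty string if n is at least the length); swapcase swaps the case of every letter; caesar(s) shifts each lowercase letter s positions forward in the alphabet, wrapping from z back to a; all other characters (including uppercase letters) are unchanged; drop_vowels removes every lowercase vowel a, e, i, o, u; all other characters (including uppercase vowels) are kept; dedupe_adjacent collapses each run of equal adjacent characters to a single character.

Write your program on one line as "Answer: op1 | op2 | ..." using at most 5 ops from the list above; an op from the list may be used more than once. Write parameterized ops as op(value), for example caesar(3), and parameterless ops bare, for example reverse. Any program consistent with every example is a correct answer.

reverse | drop_vowels | reverse | caesar(17)

Check, running the answer program on each example:
  "cixesrfanhtd" -> "dthnafrsexic" -> "dthnfrsxc" -> "cxsrfnhtd" -> "tojiweyku"
  "nuieusratrbq" -> "qbrtarsueiun" -> "qbrtrsn" -> "nsrtrbq" -> "ejikish"
  "ogl" -> "lgo" -> "lg" -> "gl" -> "xc"
  "wupua" -> "aupuw" -> "pw" -> "wp" -> "ng"
  "kxffqdtcgrf" -> "frgctdqffxk" -> "frgctdqffxk" -> "kxffqdtcgrf" -> "bowwhuktxiw"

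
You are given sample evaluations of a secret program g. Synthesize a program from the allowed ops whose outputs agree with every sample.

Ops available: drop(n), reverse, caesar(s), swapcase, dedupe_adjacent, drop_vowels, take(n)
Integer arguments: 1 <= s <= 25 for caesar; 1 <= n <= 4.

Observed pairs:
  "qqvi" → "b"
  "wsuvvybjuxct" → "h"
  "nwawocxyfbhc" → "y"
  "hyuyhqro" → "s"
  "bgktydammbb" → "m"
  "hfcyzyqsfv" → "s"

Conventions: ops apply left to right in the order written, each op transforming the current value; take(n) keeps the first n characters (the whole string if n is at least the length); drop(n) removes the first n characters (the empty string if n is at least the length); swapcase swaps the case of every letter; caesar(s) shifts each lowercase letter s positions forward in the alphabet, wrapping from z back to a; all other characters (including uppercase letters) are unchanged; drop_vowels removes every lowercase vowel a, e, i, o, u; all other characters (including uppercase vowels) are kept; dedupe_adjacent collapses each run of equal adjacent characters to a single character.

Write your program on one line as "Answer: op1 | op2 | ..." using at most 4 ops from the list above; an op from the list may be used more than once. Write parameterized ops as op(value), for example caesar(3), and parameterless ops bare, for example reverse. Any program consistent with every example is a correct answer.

dedupe_adjacent | caesar(11) | drop_vowels | take(1)

Check, running the answer program on each example:
  "qqvi" -> "qvi" -> "bgt" -> "bgt" -> "b"
  "wsuvvybjuxct" -> "wsuvybjuxct" -> "hdfgjmufine" -> "hdfgjmfn" -> "h"
  "nwawocxyfbhc" -> "nwawocxyfbhc" -> "yhlhznijqmsn" -> "yhlhznjqmsn" -> "y"
  "hyuyhqro" -> "hyuyhqro" -> "sjfjsbcz" -> "sjfjsbcz" -> "s"
  "bgktydammbb" -> "bgktydamb" -> "mrvejolxm" -> "mrvjlxm" -> "m"
  "hfcyzyqsfv" -> "hfcyzyqsfv" -> "sqnjkjbdqg" -> "sqnjkjbdqg" -> "s"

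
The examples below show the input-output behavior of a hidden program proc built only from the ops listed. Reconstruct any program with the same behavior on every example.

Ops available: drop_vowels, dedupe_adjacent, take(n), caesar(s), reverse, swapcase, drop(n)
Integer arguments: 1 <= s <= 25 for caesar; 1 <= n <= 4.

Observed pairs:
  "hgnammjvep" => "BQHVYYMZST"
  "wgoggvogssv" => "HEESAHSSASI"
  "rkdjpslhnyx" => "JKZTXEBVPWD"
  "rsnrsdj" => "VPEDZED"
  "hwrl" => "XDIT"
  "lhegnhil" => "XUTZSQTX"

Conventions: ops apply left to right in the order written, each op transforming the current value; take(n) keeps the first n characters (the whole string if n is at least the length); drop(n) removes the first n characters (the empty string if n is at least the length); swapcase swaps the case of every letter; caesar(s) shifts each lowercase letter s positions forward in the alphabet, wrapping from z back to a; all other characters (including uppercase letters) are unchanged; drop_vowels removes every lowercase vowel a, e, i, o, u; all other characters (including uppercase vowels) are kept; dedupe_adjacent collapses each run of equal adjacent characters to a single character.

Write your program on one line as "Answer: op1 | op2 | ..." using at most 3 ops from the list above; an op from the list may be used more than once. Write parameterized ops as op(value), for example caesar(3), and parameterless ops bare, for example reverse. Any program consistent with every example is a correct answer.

reverse | caesar(12) | swapcase

Check, running the answer program on each example:
  "hgnammjvep" -> "pevjmmangh" -> "bqhvyymzst" -> "BQHVYYMZST"
  "wgoggvogssv" -> "vssgovggogw" -> "heesahssasi" -> "HEESAHSSASI"
  "rkdjpslhnyx" -> "xynhlspjdkr" -> "jkztxebvpwd" -> "JKZTXEBVPWD"
  "rsnrsdj" -> "jdsrnsr" -> "vpedzed" -> "VPEDZED"
  "hwrl" -> "lrwh" -> "xdit" -> "XDIT"
  "lhegnhil" -> "lihngehl" -> "xutzsqtx" -> "XUTZSQTX"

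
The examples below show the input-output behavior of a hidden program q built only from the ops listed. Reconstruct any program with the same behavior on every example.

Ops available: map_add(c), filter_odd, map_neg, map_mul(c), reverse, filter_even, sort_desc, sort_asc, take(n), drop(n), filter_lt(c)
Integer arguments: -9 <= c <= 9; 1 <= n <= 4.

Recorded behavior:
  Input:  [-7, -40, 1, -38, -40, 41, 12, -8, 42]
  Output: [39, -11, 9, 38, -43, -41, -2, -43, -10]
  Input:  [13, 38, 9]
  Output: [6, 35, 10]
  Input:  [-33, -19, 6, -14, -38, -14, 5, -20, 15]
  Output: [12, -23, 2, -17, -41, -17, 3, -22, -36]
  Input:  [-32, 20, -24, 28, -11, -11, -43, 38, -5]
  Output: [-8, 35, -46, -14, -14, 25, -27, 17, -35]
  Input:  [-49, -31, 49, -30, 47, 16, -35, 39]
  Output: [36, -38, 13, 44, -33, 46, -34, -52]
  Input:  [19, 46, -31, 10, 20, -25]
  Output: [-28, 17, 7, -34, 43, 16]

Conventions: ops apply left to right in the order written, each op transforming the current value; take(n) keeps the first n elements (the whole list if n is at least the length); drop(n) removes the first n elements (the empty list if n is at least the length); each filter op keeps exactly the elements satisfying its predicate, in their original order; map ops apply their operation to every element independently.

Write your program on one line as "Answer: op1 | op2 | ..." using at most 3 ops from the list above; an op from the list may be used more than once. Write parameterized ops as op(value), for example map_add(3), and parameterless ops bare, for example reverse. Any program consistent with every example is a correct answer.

map_add(-8) | map_add(5) | reverse

Check, running the answer program on each example:
  [-7, -40, 1, -38, -40, 41, 12, -8, 42] -> [-15, -48, -7, -46, -48, 33, 4, -16, 34] -> [-10, -43, -2, -41, -43, 38, 9, -11, 39] -> [39, -11, 9, 38, -43, -41, -2, -43, -10]
  [13, 38, 9] -> [5, 30, 1] -> [10, 35, 6] -> [6, 35, 10]
  [-33, -19, 6, -14, -38, -14, 5, -20, 15] -> [-41, -27, -2, -22, -46, -22, -3, -28, 7] -> [-36, -22, 3, -17, -41, -17, 2, -23, 12] -> [12, -23, 2, -17, -41, -17, 3, -22, -36]
  [-32, 20, -24, 28, -11, -11, -43, 38, -5] -> [-40, 12, -32, 20, -19, -19, -51, 30, -13] -> [-35, 17, -27, 25, -14, -14, -46, 35, -8] -> [-8, 35, -46, -14, -14, 25, -27, 17, -35]
  [-49, -31, 49, -30, 47, 16, -35, 39] -> [-57, -39, 41, -38, 39, 8, -43, 31] -> [-52, -34, 46, -33, 44, 13, -38, 36] -> [36, -38, 13, 44, -33, 46, -34, -52]
  [19, 46, -31, 10, 20, -25] -> [11, 38, -39, 2, 12, -33] -> [16, 43, -34, 7, 17, -28] -> [-28, 17, 7, -34, 43, 16]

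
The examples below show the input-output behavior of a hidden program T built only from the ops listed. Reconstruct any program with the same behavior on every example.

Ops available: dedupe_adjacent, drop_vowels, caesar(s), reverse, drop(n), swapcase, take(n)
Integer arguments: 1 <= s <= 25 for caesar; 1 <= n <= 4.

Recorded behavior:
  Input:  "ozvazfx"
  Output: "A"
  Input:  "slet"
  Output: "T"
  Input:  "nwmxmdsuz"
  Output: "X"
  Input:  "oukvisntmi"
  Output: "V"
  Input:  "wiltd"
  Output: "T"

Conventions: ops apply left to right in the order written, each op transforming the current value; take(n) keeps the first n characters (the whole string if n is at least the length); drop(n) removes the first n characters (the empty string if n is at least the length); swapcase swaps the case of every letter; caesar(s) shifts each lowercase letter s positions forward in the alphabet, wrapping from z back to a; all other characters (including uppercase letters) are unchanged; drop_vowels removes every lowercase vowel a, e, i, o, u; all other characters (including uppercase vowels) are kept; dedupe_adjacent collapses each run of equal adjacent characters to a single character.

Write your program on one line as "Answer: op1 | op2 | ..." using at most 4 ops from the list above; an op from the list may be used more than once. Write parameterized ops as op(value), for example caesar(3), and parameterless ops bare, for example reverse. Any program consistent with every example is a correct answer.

take(4) | swapcase | drop(3)

Check, running the answer program on each example:
  "ozvazfx" -> "ozva" -> "OZVA" -> "A"
  "slet" -> "slet" -> "SLET" -> "T"
  "nwmxmdsuz" -> "nwmx" -> "NWMX" -> "X"
  "oukvisntmi" -> "oukv" -> "OUKV" -> "V"
  "wiltd" -> "wilt" -> "WILT" -> "T"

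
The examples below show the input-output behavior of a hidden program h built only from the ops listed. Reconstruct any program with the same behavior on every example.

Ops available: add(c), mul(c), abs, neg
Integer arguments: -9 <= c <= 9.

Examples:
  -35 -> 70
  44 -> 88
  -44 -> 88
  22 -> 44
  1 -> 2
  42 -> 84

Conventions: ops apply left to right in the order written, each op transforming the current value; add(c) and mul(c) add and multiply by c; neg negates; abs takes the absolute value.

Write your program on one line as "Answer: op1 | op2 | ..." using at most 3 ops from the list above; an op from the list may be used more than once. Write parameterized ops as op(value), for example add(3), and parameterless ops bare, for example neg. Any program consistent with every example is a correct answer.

mul(2) | abs

Check, running the answer program on each example:
  -35 -> -70 -> 70
  44 -> 88 -> 88
  -44 -> -88 -> 88
  22 -> 44 -> 44
  1 -> 2 -> 2
  42 -> 84 -> 84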